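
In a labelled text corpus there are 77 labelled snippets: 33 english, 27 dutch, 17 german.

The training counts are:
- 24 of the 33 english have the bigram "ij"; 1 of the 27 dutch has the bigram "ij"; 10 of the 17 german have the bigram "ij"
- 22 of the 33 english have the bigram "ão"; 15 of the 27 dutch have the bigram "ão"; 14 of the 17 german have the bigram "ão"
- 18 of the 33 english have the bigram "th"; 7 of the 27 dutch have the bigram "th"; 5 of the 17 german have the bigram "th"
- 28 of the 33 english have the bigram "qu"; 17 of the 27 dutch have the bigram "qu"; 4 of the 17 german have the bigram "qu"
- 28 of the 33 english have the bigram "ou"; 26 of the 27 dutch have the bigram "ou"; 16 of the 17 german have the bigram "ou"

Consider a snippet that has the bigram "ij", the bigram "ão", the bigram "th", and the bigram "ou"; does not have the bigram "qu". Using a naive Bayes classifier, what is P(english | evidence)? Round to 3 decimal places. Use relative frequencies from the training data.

english: (33/77) × (24/33) × (22/33) × (18/33) × (5/33) × (28/33) ≈ 0.014571
dutch: (27/77) × (1/27) × (15/27) × (7/27) × (10/27) × (26/27) ≈ 0.00066714
german: (17/77) × (10/17) × (14/17) × (5/17) × (13/17) × (16/17) ≈ 0.0226399
P(english | x) = 0.014571 / 0.03787804 ≈ 0.385

0.385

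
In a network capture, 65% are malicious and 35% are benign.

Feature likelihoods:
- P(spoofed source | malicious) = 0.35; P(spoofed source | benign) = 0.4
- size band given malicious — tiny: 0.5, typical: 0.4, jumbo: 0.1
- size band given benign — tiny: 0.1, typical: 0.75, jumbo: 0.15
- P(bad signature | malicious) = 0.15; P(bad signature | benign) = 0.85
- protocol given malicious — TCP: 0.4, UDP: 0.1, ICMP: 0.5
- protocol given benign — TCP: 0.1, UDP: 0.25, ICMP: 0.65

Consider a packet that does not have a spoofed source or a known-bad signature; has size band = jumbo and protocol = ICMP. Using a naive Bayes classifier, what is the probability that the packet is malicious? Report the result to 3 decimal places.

0.854

malicious: 0.65 × (1−0.35) × 0.1 × (1−0.15) × 0.5 = 0.01795625
benign: 0.35 × (1−0.4) × 0.15 × (1−0.85) × 0.65 = 0.00307125
P(malicious | x) = 0.01795625 / 0.0210275 ≈ 0.854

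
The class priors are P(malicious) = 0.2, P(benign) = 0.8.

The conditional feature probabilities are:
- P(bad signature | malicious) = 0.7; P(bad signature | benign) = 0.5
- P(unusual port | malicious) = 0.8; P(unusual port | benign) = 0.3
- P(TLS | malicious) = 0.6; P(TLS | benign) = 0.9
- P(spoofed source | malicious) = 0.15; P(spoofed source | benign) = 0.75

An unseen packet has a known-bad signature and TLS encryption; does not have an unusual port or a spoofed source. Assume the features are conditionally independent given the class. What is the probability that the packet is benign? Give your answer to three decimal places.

malicious: 0.2 × 0.7 × (1−0.8) × 0.6 × (1−0.15) = 0.01428
benign: 0.8 × 0.5 × (1−0.3) × 0.9 × (1−0.75) = 0.063
P(benign | x) = 0.063 / 0.07728 ≈ 0.815

0.815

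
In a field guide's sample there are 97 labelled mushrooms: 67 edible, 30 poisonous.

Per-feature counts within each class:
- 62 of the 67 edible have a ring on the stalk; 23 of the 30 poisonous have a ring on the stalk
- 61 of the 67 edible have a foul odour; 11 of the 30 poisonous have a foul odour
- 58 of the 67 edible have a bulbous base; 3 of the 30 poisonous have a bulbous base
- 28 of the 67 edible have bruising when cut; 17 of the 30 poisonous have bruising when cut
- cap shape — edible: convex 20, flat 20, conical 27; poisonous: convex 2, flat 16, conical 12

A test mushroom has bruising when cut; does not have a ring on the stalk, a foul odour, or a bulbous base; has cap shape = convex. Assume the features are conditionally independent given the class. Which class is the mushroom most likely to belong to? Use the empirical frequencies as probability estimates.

edible: (67/97) × (5/67) × (6/67) × (9/67) × (28/67) × (20/67) ≈ 0.0000773537
poisonous: (30/97) × (7/30) × (19/30) × (27/30) × (17/30) × (2/30) ≈ 0.00155395
Highest score → poisonous.

poisonous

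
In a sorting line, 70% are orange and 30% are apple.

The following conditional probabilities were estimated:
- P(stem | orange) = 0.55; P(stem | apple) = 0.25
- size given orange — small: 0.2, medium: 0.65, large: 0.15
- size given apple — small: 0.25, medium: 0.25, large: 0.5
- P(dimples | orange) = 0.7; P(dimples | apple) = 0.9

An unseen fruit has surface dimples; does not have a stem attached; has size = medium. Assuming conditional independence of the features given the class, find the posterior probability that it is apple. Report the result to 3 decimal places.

orange: 0.7 × (1−0.55) × 0.65 × 0.7 = 0.143325
apple: 0.3 × (1−0.25) × 0.25 × 0.9 = 0.050625
P(apple | x) = 0.050625 / 0.19395 ≈ 0.261

0.261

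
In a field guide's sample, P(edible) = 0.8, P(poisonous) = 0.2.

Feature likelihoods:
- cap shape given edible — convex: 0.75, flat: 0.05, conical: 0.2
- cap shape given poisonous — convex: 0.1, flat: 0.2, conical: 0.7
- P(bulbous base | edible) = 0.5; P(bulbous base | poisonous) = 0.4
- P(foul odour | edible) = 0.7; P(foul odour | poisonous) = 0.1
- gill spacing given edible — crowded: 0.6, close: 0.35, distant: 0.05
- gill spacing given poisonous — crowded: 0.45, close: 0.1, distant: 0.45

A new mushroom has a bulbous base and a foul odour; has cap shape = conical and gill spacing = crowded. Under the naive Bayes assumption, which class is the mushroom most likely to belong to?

edible: 0.8 × 0.2 × 0.5 × 0.7 × 0.6 = 0.0336
poisonous: 0.2 × 0.7 × 0.4 × 0.1 × 0.45 = 0.00252
Highest score → edible.

edible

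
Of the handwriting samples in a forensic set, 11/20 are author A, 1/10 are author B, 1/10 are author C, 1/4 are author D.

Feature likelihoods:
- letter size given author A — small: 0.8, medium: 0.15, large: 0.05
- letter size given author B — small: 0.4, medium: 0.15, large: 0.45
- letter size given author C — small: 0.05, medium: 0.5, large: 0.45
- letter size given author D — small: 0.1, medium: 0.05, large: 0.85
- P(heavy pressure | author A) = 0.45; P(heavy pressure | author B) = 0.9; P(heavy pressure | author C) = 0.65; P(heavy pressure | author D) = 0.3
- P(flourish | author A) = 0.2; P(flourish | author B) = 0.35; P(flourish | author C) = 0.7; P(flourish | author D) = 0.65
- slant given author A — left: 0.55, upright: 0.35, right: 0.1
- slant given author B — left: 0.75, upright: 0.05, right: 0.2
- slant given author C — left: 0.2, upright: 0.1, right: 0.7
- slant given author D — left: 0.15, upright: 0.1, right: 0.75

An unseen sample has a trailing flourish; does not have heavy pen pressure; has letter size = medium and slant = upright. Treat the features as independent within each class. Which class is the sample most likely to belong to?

author A

author A: 0.55 × 0.15 × (1−0.45) × 0.2 × 0.35 = 0.00317625
author B: 0.1 × 0.15 × (1−0.9) × 0.35 × 0.05 = 0.00002625
author C: 0.1 × 0.5 × (1−0.65) × 0.7 × 0.1 = 0.001225
author D: 0.25 × 0.05 × (1−0.3) × 0.65 × 0.1 = 0.00056875
Highest score → author A.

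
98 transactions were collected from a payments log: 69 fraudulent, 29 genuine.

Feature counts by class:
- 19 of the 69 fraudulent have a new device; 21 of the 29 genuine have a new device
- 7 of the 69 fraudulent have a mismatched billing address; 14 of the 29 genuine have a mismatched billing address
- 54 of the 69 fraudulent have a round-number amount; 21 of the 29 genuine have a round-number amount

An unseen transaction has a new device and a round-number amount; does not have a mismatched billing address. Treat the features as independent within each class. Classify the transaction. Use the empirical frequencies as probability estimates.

fraudulent: (69/98) × (19/69) × (62/69) × (54/69) ≈ 0.136337
genuine: (29/98) × (21/29) × (15/29) × (21/29) ≈ 0.0802616
Highest score → fraudulent.

fraudulent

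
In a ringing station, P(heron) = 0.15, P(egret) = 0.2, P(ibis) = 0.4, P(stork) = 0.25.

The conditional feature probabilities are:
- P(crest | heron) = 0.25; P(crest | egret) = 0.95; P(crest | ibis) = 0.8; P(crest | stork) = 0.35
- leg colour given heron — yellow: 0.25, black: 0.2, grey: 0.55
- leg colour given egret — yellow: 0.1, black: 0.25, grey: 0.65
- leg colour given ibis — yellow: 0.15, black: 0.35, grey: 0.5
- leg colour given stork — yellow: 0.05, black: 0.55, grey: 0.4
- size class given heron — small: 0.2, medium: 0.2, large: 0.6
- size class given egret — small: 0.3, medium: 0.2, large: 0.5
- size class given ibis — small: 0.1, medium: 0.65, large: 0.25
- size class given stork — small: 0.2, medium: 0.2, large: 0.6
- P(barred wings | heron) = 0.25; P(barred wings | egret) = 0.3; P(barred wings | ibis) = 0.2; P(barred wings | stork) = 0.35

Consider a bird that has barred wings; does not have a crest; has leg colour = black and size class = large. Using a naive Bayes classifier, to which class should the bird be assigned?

heron: 0.15 × (1−0.25) × 0.2 × 0.6 × 0.25 = 0.003375
egret: 0.2 × (1−0.95) × 0.25 × 0.5 × 0.3 = 0.000375
ibis: 0.4 × (1−0.8) × 0.35 × 0.25 × 0.2 = 0.0014
stork: 0.25 × (1−0.35) × 0.55 × 0.6 × 0.35 = 0.01876875
Highest score → stork.

stork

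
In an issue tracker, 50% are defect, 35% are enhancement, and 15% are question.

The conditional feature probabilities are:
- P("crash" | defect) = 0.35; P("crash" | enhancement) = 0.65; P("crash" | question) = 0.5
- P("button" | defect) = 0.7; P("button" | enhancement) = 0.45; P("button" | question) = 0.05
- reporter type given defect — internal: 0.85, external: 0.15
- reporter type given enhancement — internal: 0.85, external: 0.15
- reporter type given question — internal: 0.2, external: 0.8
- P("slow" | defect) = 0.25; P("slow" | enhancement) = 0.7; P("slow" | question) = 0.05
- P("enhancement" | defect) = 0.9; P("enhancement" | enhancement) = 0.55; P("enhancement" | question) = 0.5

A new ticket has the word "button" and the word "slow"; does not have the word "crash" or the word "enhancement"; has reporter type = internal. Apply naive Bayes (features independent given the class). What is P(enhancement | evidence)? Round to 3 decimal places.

defect: 0.5 × (1−0.35) × 0.7 × 0.85 × 0.25 × (1−0.9) = 0.004834375
enhancement: 0.35 × (1−0.65) × 0.45 × 0.85 × 0.7 × (1−0.55) = 0.01475971875
question: 0.15 × (1−0.5) × 0.05 × 0.2 × 0.05 × (1−0.5) = 0.00001875
P(enhancement | x) = 0.01475971875 / 0.01961284375 ≈ 0.753

0.753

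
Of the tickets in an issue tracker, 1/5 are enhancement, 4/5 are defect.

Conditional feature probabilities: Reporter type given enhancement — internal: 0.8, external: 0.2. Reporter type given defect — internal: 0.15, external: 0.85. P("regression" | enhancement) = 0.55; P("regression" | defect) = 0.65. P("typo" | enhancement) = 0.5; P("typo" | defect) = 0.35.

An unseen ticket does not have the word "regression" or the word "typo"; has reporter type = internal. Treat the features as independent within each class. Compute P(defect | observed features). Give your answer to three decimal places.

enhancement: 0.2 × 0.8 × (1−0.55) × (1−0.5) = 0.036
defect: 0.8 × 0.15 × (1−0.65) × (1−0.35) = 0.0273
P(defect | x) = 0.0273 / 0.0633 ≈ 0.431

0.431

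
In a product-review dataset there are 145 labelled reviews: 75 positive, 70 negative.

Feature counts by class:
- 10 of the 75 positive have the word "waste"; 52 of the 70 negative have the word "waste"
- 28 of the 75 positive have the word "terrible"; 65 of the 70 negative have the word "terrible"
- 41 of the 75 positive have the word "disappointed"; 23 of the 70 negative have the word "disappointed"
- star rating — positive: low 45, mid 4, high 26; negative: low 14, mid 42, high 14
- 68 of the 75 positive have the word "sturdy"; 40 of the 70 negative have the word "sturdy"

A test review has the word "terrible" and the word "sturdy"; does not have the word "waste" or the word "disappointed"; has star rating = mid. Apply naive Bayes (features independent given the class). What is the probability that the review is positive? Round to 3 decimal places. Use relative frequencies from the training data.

0.121

positive: (75/145) × (65/75) × (28/75) × (34/75) × (4/75) × (68/75) ≈ 0.00366865
negative: (70/145) × (18/70) × (65/70) × (47/70) × (42/70) × (40/70) ≈ 0.0265358
P(positive | x) = 0.00366865 / 0.03020445 ≈ 0.121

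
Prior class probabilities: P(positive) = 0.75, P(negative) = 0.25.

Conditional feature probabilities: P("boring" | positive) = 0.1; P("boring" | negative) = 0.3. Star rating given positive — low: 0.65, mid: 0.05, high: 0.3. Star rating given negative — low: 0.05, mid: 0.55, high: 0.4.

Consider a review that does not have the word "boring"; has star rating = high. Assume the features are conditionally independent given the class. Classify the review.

positive: 0.75 × (1−0.1) × 0.3 = 0.2025
negative: 0.25 × (1−0.3) × 0.4 = 0.07
Highest score → positive.

positive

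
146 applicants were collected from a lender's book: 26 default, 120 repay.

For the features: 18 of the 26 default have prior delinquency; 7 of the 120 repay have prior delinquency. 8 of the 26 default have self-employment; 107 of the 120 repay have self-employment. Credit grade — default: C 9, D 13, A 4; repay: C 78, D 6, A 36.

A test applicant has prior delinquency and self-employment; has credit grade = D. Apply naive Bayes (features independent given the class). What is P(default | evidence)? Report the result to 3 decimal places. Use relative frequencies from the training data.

default: (26/146) × (18/26) × (8/26) × (13/26) ≈ 0.0189673
repay: (120/146) × (7/120) × (107/120) × (6/120) ≈ 0.00213756
P(default | x) = 0.0189673 / 0.02110486 ≈ 0.899

0.899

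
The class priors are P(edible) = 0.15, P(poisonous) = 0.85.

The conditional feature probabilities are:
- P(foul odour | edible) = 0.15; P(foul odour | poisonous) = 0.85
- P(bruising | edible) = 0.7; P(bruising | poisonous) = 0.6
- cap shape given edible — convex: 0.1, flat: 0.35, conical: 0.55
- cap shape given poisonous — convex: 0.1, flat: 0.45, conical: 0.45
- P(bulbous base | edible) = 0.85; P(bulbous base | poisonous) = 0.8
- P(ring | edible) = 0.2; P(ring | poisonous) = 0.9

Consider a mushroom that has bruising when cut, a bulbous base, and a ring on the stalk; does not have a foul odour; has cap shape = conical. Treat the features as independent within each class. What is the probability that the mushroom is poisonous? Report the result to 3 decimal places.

0.748

edible: 0.15 × (1−0.15) × 0.7 × 0.55 × 0.85 × 0.2 = 0.008344875
poisonous: 0.85 × (1−0.85) × 0.6 × 0.45 × 0.8 × 0.9 = 0.024786
P(poisonous | x) = 0.024786 / 0.033130875 ≈ 0.748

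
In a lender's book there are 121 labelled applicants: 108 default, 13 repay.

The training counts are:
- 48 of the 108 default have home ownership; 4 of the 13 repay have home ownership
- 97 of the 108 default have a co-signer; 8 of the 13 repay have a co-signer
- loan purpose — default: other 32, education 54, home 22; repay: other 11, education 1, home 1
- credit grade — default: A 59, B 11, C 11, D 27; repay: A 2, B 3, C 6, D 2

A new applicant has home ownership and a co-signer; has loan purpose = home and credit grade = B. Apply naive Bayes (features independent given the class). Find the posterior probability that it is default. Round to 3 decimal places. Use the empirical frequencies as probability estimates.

default: (108/121) × (48/108) × (97/108) × (22/108) × (11/108) ≈ 0.00739217
repay: (13/121) × (4/13) × (8/13) × (1/13) × (3/13) ≈ 0.000361124
P(default | x) = 0.00739217 / 0.007753294 ≈ 0.953

0.953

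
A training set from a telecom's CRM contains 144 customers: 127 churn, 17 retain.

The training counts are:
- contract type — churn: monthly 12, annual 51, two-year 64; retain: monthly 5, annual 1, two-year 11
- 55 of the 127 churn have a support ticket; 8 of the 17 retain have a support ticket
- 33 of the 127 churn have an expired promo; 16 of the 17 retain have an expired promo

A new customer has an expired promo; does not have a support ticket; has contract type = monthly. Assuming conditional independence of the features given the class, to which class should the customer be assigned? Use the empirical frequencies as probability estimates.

churn: (127/144) × (12/127) × (72/127) × (33/127) ≈ 0.012276
retain: (17/144) × (5/17) × (9/17) × (16/17) ≈ 0.017301
Highest score → retain.

retain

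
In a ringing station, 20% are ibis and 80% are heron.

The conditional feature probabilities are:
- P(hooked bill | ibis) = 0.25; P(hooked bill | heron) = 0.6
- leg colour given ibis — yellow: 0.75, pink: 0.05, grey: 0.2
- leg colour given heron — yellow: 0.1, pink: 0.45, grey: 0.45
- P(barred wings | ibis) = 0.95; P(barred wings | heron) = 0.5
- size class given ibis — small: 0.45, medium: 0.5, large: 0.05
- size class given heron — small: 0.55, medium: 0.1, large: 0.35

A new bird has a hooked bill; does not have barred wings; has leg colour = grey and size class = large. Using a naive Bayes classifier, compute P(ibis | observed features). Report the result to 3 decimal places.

0.001

ibis: 0.2 × 0.25 × 0.2 × (1−0.95) × 0.05 = 0.000025
heron: 0.8 × 0.6 × 0.45 × (1−0.5) × 0.35 = 0.0378
P(ibis | x) = 0.000025 / 0.037825 ≈ 0.001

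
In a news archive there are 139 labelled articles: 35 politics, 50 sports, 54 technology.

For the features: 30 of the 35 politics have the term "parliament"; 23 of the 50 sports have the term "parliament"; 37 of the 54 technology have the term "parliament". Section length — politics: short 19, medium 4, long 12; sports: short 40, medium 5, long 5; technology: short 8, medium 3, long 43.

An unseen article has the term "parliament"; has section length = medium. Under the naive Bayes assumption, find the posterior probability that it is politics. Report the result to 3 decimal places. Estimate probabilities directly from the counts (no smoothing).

politics: (35/139) × (30/35) × (4/35) ≈ 0.024666
sports: (50/139) × (23/50) × (5/50) ≈ 0.0165468
technology: (54/139) × (37/54) × (3/54) ≈ 0.0147882
P(politics | x) = 0.024666 / 0.056001 ≈ 0.440

0.440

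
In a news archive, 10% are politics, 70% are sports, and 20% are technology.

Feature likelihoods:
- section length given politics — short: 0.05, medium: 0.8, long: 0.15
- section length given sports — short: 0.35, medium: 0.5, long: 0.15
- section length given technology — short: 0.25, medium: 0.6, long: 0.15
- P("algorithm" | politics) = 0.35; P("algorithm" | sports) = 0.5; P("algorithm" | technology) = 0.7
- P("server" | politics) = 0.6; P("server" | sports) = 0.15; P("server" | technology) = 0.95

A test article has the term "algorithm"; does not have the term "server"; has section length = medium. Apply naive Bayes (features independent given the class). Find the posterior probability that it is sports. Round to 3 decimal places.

politics: 0.1 × 0.8 × 0.35 × (1−0.6) = 0.0112
sports: 0.7 × 0.5 × 0.5 × (1−0.15) = 0.14875
technology: 0.2 × 0.6 × 0.7 × (1−0.95) = 0.0042
P(sports | x) = 0.14875 / 0.16415 ≈ 0.906

0.906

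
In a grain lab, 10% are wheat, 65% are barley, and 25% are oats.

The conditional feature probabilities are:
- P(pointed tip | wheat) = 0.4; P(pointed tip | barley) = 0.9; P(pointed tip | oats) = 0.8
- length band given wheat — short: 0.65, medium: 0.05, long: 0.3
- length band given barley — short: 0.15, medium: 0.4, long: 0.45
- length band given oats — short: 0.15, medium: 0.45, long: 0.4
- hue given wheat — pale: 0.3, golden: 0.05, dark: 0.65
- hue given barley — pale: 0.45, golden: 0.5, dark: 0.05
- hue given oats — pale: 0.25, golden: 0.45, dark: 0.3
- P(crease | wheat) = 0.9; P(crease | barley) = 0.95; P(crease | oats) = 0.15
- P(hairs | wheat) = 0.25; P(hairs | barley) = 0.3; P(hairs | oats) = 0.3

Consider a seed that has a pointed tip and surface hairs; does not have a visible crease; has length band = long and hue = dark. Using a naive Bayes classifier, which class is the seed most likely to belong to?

wheat: 0.1 × 0.4 × 0.3 × 0.65 × (1−0.9) × 0.25 = 0.000195
barley: 0.65 × 0.9 × 0.45 × 0.05 × (1−0.95) × 0.3 = 0.0001974375
oats: 0.25 × 0.8 × 0.4 × 0.3 × (1−0.15) × 0.3 = 0.00612
Highest score → oats.

oats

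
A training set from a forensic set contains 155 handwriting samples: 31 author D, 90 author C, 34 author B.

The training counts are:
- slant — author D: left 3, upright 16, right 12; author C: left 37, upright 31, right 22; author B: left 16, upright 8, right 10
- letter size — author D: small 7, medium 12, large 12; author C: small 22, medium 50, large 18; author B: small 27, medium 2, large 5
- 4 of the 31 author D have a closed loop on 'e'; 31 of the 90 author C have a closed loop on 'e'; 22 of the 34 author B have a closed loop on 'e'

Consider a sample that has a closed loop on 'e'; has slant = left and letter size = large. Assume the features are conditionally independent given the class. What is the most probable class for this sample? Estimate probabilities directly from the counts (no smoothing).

author D: (31/155) × (3/31) × (12/31) × (4/31) ≈ 0.000966735
author C: (90/155) × (37/90) × (18/90) × (31/90) ≈ 0.0164444
author B: (34/155) × (16/34) × (5/34) × (22/34) ≈ 0.00982252
Highest score → author C.

author C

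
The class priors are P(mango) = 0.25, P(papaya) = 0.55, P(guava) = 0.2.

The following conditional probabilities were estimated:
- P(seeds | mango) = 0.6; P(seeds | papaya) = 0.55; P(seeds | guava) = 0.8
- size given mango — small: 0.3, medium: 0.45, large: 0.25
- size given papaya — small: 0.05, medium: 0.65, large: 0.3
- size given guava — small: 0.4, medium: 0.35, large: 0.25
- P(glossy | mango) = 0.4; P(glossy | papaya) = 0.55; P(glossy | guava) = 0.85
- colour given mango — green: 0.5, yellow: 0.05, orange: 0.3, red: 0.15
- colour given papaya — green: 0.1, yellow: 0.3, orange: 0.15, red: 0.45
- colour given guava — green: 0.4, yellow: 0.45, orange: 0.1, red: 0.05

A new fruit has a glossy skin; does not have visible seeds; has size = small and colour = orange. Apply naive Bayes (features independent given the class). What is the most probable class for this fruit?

mango

mango: 0.25 × (1−0.6) × 0.3 × 0.4 × 0.3 = 0.0036
papaya: 0.55 × (1−0.55) × 0.05 × 0.55 × 0.15 = 0.0010209375
guava: 0.2 × (1−0.8) × 0.4 × 0.85 × 0.1 = 0.00136
Highest score → mango.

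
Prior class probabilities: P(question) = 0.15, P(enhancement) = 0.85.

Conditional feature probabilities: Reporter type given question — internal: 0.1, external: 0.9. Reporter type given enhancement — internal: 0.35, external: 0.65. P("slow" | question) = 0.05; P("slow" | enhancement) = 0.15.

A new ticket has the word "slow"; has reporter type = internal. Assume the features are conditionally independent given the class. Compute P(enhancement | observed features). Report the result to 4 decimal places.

question: 0.15 × 0.1 × 0.05 = 0.00075
enhancement: 0.85 × 0.35 × 0.15 = 0.044625
P(enhancement | x) = 0.044625 / 0.045375 ≈ 0.9835

0.9835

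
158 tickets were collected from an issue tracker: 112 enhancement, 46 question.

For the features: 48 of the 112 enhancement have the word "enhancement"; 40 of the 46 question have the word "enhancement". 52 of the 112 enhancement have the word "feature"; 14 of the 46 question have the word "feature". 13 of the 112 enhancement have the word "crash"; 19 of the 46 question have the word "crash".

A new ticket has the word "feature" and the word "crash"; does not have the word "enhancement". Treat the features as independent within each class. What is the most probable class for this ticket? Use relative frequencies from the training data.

enhancement: (112/158) × (64/112) × (52/112) × (13/112) ≈ 0.021829
question: (46/158) × (6/46) × (14/46) × (19/46) ≈ 0.00477376
Highest score → enhancement.

enhancement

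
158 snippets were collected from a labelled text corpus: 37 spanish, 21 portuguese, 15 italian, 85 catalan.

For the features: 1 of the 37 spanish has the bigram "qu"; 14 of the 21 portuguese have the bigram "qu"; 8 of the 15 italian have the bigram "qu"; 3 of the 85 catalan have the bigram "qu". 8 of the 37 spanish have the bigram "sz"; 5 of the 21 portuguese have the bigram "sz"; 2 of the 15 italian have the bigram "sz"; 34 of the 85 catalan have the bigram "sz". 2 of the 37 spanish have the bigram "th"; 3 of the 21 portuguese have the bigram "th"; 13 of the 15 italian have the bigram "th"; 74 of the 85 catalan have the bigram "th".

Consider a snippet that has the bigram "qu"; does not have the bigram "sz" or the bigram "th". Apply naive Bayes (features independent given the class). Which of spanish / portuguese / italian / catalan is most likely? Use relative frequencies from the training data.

spanish: (37/158) × (1/37) × (29/37) × (35/37) ≈ 0.00469251
portuguese: (21/158) × (14/21) × (16/21) × (18/21) ≈ 0.0578662
italian: (15/158) × (8/15) × (13/15) × (2/15) ≈ 0.00585091
catalan: (85/158) × (3/85) × (51/85) × (11/85) ≈ 0.00147431
Highest score → portuguese.

portuguese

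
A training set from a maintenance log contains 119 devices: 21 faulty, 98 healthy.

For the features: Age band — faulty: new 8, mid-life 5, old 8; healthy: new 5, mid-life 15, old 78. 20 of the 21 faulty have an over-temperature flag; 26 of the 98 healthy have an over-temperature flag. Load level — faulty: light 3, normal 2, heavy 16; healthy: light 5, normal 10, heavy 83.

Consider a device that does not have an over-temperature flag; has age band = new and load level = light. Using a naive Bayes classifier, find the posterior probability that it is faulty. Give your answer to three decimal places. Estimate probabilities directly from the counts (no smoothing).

faulty: (21/119) × (8/21) × (1/21) × (3/21) ≈ 0.000457326
healthy: (98/119) × (5/98) × (72/98) × (5/98) ≈ 0.00157497
P(faulty | x) = 0.000457326 / 0.002032296 ≈ 0.225

0.225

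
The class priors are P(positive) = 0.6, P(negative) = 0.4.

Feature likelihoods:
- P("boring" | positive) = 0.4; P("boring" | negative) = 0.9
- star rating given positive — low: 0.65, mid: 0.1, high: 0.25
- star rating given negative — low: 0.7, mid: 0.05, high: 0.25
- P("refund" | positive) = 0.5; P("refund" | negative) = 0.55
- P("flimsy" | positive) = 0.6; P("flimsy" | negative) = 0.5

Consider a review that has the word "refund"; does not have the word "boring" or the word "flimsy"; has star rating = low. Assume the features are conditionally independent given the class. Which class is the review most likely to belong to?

positive

positive: 0.6 × (1−0.4) × 0.65 × 0.5 × (1−0.6) = 0.0468
negative: 0.4 × (1−0.9) × 0.7 × 0.55 × (1−0.5) = 0.0077
Highest score → positive.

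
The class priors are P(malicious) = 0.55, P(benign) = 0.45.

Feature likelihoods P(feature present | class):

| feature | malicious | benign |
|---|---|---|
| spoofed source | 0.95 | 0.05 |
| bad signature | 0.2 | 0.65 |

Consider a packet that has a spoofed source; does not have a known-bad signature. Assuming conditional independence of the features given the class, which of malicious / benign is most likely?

malicious: 0.55 × 0.95 × (1−0.2) = 0.418
benign: 0.45 × 0.05 × (1−0.65) = 0.007875
Highest score → malicious.

malicious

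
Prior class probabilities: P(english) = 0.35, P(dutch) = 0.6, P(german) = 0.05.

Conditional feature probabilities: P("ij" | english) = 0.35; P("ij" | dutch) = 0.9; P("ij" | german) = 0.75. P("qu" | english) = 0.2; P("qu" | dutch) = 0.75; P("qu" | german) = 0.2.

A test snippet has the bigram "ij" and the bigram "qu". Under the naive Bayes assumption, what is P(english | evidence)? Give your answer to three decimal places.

0.056

english: 0.35 × 0.35 × 0.2 = 0.0245
dutch: 0.6 × 0.9 × 0.75 = 0.405
german: 0.05 × 0.75 × 0.2 = 0.0075
P(english | x) = 0.0245 / 0.437 ≈ 0.056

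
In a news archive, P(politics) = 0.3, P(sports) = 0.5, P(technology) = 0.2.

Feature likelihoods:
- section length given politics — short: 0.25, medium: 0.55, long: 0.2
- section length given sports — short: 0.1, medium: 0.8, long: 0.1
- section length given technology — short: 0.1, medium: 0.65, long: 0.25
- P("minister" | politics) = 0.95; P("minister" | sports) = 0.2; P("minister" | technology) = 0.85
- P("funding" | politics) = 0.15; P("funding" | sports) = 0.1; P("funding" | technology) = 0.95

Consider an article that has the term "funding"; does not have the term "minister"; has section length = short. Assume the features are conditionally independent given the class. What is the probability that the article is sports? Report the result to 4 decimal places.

0.5396

politics: 0.3 × 0.25 × (1−0.95) × 0.15 = 0.0005625
sports: 0.5 × 0.1 × (1−0.2) × 0.1 = 0.004
technology: 0.2 × 0.1 × (1−0.85) × 0.95 = 0.00285
P(sports | x) = 0.004 / 0.0074125 ≈ 0.5396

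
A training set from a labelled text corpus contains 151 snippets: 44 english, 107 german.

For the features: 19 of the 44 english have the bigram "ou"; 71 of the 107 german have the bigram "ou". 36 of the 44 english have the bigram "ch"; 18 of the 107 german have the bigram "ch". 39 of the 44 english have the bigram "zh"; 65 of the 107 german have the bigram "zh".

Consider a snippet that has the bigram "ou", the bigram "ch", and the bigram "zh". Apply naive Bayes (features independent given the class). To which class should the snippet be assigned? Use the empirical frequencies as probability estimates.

english

english: (44/151) × (19/44) × (36/44) × (39/44) ≈ 0.0912512
german: (107/151) × (71/107) × (18/107) × (65/107) ≈ 0.0480507
Highest score → english.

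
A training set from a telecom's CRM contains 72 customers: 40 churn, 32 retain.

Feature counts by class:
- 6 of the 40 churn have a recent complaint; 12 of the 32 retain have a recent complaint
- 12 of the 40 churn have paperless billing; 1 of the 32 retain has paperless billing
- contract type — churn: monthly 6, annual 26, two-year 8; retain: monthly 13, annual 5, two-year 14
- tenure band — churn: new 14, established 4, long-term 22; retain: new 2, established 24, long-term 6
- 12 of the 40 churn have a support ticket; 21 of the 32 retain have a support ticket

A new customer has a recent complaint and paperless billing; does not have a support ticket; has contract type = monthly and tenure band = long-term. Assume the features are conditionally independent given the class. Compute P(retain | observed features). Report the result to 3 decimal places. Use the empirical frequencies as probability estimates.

churn: (40/72) × (6/40) × (12/40) × (6/40) × (22/40) × (28/40) = 0.00144375
retain: (32/72) × (12/32) × (1/32) × (13/32) × (6/32) × (11/32) = 0.00013637542724609375
P(retain | x) = 0.00013637542724609375 / 0.00158012542724609375 ≈ 0.086

0.086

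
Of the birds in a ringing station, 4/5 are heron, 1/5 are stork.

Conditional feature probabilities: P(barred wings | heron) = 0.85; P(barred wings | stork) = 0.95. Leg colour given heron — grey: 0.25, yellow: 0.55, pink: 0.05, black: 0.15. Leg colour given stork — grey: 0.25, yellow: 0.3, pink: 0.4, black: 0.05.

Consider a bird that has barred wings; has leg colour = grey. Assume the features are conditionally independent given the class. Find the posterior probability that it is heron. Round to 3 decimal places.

heron: 0.8 × 0.85 × 0.25 = 0.17
stork: 0.2 × 0.95 × 0.25 = 0.0475
P(heron | x) = 0.17 / 0.2175 ≈ 0.782

0.782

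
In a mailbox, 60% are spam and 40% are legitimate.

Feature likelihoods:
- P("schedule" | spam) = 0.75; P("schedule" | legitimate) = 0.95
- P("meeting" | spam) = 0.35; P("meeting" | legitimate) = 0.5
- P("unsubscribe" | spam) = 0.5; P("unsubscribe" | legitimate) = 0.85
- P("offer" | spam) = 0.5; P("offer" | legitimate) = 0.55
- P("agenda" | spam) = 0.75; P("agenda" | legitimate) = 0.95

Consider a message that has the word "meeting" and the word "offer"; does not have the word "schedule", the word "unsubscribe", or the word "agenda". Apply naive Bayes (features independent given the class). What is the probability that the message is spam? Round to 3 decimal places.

0.988

spam: 0.6 × (1−0.75) × 0.35 × (1−0.5) × 0.5 × (1−0.75) = 0.00328125
legitimate: 0.4 × (1−0.95) × 0.5 × (1−0.85) × 0.55 × (1−0.95) = 0.00004125
P(spam | x) = 0.00328125 / 0.0033225 ≈ 0.988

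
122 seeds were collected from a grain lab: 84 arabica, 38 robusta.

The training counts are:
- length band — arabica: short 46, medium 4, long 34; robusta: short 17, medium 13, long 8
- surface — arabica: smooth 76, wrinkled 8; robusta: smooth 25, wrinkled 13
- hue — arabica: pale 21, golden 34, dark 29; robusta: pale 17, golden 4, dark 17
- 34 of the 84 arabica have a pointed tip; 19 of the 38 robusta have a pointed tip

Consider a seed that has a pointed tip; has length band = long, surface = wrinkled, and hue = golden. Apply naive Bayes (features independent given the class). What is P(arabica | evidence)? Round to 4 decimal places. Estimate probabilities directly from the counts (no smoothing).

0.7865

arabica: (84/122) × (34/84) × (8/84) × (34/84) × (34/84) ≈ 0.0043484
robusta: (38/122) × (8/38) × (13/38) × (4/38) × (19/38) ≈ 0.00118069
P(arabica | x) = 0.0043484 / 0.00552909 ≈ 0.7865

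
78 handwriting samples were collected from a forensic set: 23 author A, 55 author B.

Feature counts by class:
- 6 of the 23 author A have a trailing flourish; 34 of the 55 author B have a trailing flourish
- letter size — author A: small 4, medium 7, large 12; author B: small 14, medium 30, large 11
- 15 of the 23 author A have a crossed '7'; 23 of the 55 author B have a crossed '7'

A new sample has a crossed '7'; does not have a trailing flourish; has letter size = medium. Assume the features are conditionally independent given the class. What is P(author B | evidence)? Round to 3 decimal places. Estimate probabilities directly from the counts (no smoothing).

0.587

author A: (23/78) × (17/23) × (7/23) × (15/23) ≈ 0.0432601
author B: (55/78) × (21/55) × (30/55) × (23/55) ≈ 0.0614113
P(author B | x) = 0.0614113 / 0.1046714 ≈ 0.587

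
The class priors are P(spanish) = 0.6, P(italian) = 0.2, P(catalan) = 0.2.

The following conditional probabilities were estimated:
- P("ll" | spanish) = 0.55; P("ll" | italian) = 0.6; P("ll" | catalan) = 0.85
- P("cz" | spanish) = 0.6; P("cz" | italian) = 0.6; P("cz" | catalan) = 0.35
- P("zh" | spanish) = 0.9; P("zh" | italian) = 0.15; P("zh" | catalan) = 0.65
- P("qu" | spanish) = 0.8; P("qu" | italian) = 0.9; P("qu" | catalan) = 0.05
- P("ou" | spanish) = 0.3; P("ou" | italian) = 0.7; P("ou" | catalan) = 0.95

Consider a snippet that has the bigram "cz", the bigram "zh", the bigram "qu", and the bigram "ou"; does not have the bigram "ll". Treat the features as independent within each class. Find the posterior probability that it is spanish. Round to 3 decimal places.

spanish: 0.6 × (1−0.55) × 0.6 × 0.9 × 0.8 × 0.3 = 0.034992
italian: 0.2 × (1−0.6) × 0.6 × 0.15 × 0.9 × 0.7 = 0.004536
catalan: 0.2 × (1−0.85) × 0.35 × 0.65 × 0.05 × 0.95 = 0.0003241875
P(spanish | x) = 0.034992 / 0.0398521875 ≈ 0.878

0.878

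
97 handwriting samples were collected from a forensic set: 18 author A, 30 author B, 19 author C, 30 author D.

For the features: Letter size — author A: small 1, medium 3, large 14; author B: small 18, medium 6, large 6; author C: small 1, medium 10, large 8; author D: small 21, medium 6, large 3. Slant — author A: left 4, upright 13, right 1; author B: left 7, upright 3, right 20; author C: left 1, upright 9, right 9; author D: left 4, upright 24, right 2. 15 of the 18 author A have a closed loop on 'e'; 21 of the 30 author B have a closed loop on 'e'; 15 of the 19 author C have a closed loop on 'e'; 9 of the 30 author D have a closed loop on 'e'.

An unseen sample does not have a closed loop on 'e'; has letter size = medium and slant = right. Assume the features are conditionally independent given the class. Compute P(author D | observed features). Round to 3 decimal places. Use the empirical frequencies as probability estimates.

author A: (18/97) × (3/18) × (1/18) × (3/18) ≈ 0.000286369
author B: (30/97) × (6/30) × (20/30) × (9/30) ≈ 0.0123711
author C: (19/97) × (10/19) × (9/19) × (4/19) ≈ 0.0102807
author D: (30/97) × (6/30) × (2/30) × (21/30) ≈ 0.0028866
P(author D | x) = 0.0028866 / 0.025824769 ≈ 0.112

0.112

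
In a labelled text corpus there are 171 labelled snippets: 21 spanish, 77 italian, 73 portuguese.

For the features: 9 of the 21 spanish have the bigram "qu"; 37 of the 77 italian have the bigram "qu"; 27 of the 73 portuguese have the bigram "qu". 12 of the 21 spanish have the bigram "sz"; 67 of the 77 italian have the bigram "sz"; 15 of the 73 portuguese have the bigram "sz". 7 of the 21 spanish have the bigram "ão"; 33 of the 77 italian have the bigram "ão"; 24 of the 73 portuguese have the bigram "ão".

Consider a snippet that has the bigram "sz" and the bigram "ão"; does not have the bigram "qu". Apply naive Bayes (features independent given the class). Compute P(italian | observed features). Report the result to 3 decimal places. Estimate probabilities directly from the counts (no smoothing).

spanish: (21/171) × (12/21) × (12/21) × (7/21) ≈ 0.0133668
italian: (77/171) × (40/77) × (67/77) × (33/77) ≈ 0.0872311
portuguese: (73/171) × (46/73) × (15/73) × (24/73) ≈ 0.0181727
P(italian | x) = 0.0872311 / 0.1187706 ≈ 0.734

0.734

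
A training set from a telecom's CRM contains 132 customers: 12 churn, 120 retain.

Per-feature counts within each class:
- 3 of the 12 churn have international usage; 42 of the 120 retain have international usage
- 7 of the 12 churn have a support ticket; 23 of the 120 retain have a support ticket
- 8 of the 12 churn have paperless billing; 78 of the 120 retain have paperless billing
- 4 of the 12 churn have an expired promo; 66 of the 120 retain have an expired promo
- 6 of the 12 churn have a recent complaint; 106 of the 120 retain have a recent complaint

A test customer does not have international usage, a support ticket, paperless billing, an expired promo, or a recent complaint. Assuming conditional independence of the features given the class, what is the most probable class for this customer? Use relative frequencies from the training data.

retain

churn: (12/132) × (9/12) × (5/12) × (4/12) × (8/12) × (6/12) ≈ 0.00315657
retain: (120/132) × (78/120) × (97/120) × (42/120) × (54/120) × (14/120) ≈ 0.00877685
Highest score → retain.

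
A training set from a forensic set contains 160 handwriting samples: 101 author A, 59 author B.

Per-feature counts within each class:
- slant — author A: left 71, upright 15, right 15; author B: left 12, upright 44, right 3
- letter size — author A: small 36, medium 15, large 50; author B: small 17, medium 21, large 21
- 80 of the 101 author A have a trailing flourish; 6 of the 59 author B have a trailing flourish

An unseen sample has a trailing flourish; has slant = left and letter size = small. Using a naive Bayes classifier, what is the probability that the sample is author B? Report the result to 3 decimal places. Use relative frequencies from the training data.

0.017

author A: (101/160) × (71/101) × (36/101) × (80/101) ≈ 0.125282
author B: (59/160) × (12/59) × (17/59) × (6/59) ≈ 0.00219764
P(author B | x) = 0.00219764 / 0.12747964 ≈ 0.017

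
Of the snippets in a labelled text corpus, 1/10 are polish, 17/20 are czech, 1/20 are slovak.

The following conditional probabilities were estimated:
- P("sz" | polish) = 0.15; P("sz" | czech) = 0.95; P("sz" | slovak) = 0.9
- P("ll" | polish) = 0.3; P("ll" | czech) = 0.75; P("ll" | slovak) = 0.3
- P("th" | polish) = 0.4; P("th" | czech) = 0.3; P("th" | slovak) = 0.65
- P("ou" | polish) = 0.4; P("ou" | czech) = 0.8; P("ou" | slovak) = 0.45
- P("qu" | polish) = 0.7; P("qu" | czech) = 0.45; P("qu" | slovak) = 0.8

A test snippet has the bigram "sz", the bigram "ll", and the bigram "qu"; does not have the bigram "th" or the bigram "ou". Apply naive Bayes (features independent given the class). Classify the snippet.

polish: 0.1 × 0.15 × 0.3 × (1−0.4) × (1−0.4) × 0.7 = 0.001134
czech: 0.85 × 0.95 × 0.75 × (1−0.3) × (1−0.8) × 0.45 = 0.038154375
slovak: 0.05 × 0.9 × 0.3 × (1−0.65) × (1−0.45) × 0.8 = 0.002079
Highest score → czech.

czech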